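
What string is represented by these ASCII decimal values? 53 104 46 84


Codes (decimal): 53 104 46 84
Per-code ASCII lookup:
  53  (range 48-57: digits, 53 - 48 = 5) → '5'
  104  (range 97-122: lowercase, 104 - 97 = 7) → 'h'
  46  (special character) → '.'
  84  (range 65-90: uppercase, 84 - 65 = 19) → 'T'
= '5h.T'


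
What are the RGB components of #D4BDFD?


Hex: #D4BDFD
R = D4₁₆ = 212
G = BD₁₆ = 189
B = FD₁₆ = 253
= RGB(212, 189, 253)


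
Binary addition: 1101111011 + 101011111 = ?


Align and add column by column (LSB to MSB, carry propagating):
  01101111011
+ 00101011111
  -----------
  col 0: 1 + 1 + 0 (carry in) = 2 → bit 0, carry out 1
  col 1: 1 + 1 + 1 (carry in) = 3 → bit 1, carry out 1
  col 2: 0 + 1 + 1 (carry in) = 2 → bit 0, carry out 1
  col 3: 1 + 1 + 1 (carry in) = 3 → bit 1, carry out 1
  col 4: 1 + 1 + 1 (carry in) = 3 → bit 1, carry out 1
  col 5: 1 + 0 + 1 (carry in) = 2 → bit 0, carry out 1
  col 6: 1 + 1 + 1 (carry in) = 3 → bit 1, carry out 1
  col 7: 0 + 0 + 1 (carry in) = 1 → bit 1, carry out 0
  col 8: 1 + 1 + 0 (carry in) = 2 → bit 0, carry out 1
  col 9: 1 + 0 + 1 (carry in) = 2 → bit 0, carry out 1
  col 10: 0 + 0 + 1 (carry in) = 1 → bit 1, carry out 0
Reading bits MSB→LSB: 10011011010
Strip leading zeros: 10011011010
= 10011011010


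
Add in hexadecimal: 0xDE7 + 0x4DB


Align and add column by column (LSB to MSB, each column mod 16 with carry):
  0DE7
+ 04DB
  ----
  col 0: 7(7) + B(11) + 0 (carry in) = 18 → 2(2), carry out 1
  col 1: E(14) + D(13) + 1 (carry in) = 28 → C(12), carry out 1
  col 2: D(13) + 4(4) + 1 (carry in) = 18 → 2(2), carry out 1
  col 3: 0(0) + 0(0) + 1 (carry in) = 1 → 1(1), carry out 0
Reading digits MSB→LSB: 12C2
Strip leading zeros: 12C2
= 0x12C2


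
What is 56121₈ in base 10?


Positional values:
Position 0: 1 × 8^0 = 1
Position 1: 2 × 8^1 = 16
Position 2: 1 × 8^2 = 64
Position 3: 6 × 8^3 = 3072
Position 4: 5 × 8^4 = 20480
Sum = 1 + 16 + 64 + 3072 + 20480
= 23633


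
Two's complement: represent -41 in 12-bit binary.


Original: 000000101001
Step 1 - Invert all bits: 111111010110
Step 2 - Add 1: 111111010110 + 1
= 111111010111 (represents -41)


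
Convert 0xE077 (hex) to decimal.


Positional values:
Position 0: 7 × 16^0 = 7 × 1 = 7
Position 1: 7 × 16^1 = 7 × 16 = 112
Position 2: 0 × 16^2 = 0 × 256 = 0
Position 3: E × 16^3 = 14 × 4096 = 57344
Sum = 7 + 112 + 0 + 57344
= 57463


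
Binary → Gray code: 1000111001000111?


Binary: 1000111001000111
Gray code: G = B XOR (B >> 1)
B >> 1 = 0100011100100011
1000111001000111 XOR 0100011100100011:
  1 XOR 0 = 1
  0 XOR 1 = 1
  0 XOR 0 = 0
  0 XOR 0 = 0
  1 XOR 0 = 1
  1 XOR 1 = 0
  1 XOR 1 = 0
  0 XOR 1 = 1
  0 XOR 0 = 0
  1 XOR 0 = 1
  0 XOR 1 = 1
  0 XOR 0 = 0
  0 XOR 0 = 0
  1 XOR 0 = 1
  1 XOR 1 = 0
  1 XOR 1 = 0
= 1100100101100100


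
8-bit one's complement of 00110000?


Original: 00110000
Invert all bits:
  bit 0: 0 → 1
  bit 1: 0 → 1
  bit 2: 1 → 0
  bit 3: 1 → 0
  bit 4: 0 → 1
  bit 5: 0 → 1
  bit 6: 0 → 1
  bit 7: 0 → 1
= 11001111


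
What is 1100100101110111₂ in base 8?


Group into 3-bit groups: 001100100101110111
  001 = 1
  100 = 4
  100 = 4
  101 = 5
  110 = 6
  111 = 7
= 0o144567


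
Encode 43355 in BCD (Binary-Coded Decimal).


Each digit → 4-bit binary:
  4 → 0100
  3 → 0011
  3 → 0011
  5 → 0101
  5 → 0101
= 0100 0011 0011 0101 0101


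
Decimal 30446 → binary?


Divide by 2 repeatedly:
30446 ÷ 2 = 15223 remainder 0
15223 ÷ 2 = 7611 remainder 1
7611 ÷ 2 = 3805 remainder 1
3805 ÷ 2 = 1902 remainder 1
1902 ÷ 2 = 951 remainder 0
951 ÷ 2 = 475 remainder 1
475 ÷ 2 = 237 remainder 1
237 ÷ 2 = 118 remainder 1
118 ÷ 2 = 59 remainder 0
59 ÷ 2 = 29 remainder 1
29 ÷ 2 = 14 remainder 1
14 ÷ 2 = 7 remainder 0
7 ÷ 2 = 3 remainder 1
3 ÷ 2 = 1 remainder 1
1 ÷ 2 = 0 remainder 1
Reading remainders bottom-up:
= 111011011101110


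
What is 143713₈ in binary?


Each octal digit → 3 binary bits:
  1 = 001
  4 = 100
  3 = 011
  7 = 111
  1 = 001
  3 = 011
Concatenate: 001 100 011 111 001 011
= 001100011111001011


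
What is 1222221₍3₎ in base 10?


Positional values (base 3):
  1 × 3^0 = 1 × 1 = 1
  2 × 3^1 = 2 × 3 = 6
  2 × 3^2 = 2 × 9 = 18
  2 × 3^3 = 2 × 27 = 54
  2 × 3^4 = 2 × 81 = 162
  2 × 3^5 = 2 × 243 = 486
  1 × 3^6 = 1 × 729 = 729
Sum = 1 + 6 + 18 + 54 + 162 + 486 + 729
= 1456


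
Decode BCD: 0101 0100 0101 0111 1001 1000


Each 4-bit group → digit:
  0101 → 5
  0100 → 4
  0101 → 5
  0111 → 7
  1001 → 9
  1000 → 8
= 545798


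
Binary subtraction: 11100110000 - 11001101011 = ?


Align and subtract column by column (LSB to MSB, borrowing when needed):
  11100110000
- 11001101011
  -----------
  col 0: (0 - 0 borrow-in) - 1 → borrow from next column: (0+2) - 1 = 1, borrow out 1
  col 1: (0 - 1 borrow-in) - 1 → borrow from next column: (-1+2) - 1 = 0, borrow out 1
  col 2: (0 - 1 borrow-in) - 0 → borrow from next column: (-1+2) - 0 = 1, borrow out 1
  col 3: (0 - 1 borrow-in) - 1 → borrow from next column: (-1+2) - 1 = 0, borrow out 1
  col 4: (1 - 1 borrow-in) - 0 → 0 - 0 = 0, borrow out 0
  col 5: (1 - 0 borrow-in) - 1 → 1 - 1 = 0, borrow out 0
  col 6: (0 - 0 borrow-in) - 1 → borrow from next column: (0+2) - 1 = 1, borrow out 1
  col 7: (0 - 1 borrow-in) - 0 → borrow from next column: (-1+2) - 0 = 1, borrow out 1
  col 8: (1 - 1 borrow-in) - 0 → 0 - 0 = 0, borrow out 0
  col 9: (1 - 0 borrow-in) - 1 → 1 - 1 = 0, borrow out 0
  col 10: (1 - 0 borrow-in) - 1 → 1 - 1 = 0, borrow out 0
Reading bits MSB→LSB: 00011000101
Strip leading zeros: 11000101
= 11000101


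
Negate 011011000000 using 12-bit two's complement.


Original: 011011000000
Step 1 - Invert all bits: 100100111111
Step 2 - Add 1: 100100111111 + 1
= 100101000000 (represents -1728)


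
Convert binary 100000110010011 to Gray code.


Binary: 100000110010011
Gray code: G = B XOR (B >> 1)
B >> 1 = 010000011001001
100000110010011 XOR 010000011001001:
  1 XOR 0 = 1
  0 XOR 1 = 1
  0 XOR 0 = 0
  0 XOR 0 = 0
  0 XOR 0 = 0
  0 XOR 0 = 0
  1 XOR 0 = 1
  1 XOR 1 = 0
  0 XOR 1 = 1
  0 XOR 0 = 0
  1 XOR 0 = 1
  0 XOR 1 = 1
  0 XOR 0 = 0
  1 XOR 0 = 1
  1 XOR 1 = 0
= 110000101011010


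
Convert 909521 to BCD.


Each digit → 4-bit binary:
  9 → 1001
  0 → 0000
  9 → 1001
  5 → 0101
  2 → 0010
  1 → 0001
= 1001 0000 1001 0101 0010 0001


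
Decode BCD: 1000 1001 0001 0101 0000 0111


Each 4-bit group → digit:
  1000 → 8
  1001 → 9
  0001 → 1
  0101 → 5
  0000 → 0
  0111 → 7
= 891507


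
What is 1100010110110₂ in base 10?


Positional values:
Bit 1: 1 × 2^1 = 2
Bit 2: 1 × 2^2 = 4
Bit 4: 1 × 2^4 = 16
Bit 5: 1 × 2^5 = 32
Bit 7: 1 × 2^7 = 128
Bit 11: 1 × 2^11 = 2048
Bit 12: 1 × 2^12 = 4096
Sum = 2 + 4 + 16 + 32 + 128 + 2048 + 4096
= 6326


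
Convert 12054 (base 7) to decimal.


Positional values (base 7):
  4 × 7^0 = 4 × 1 = 4
  5 × 7^1 = 5 × 7 = 35
  0 × 7^2 = 0 × 49 = 0
  2 × 7^3 = 2 × 343 = 686
  1 × 7^4 = 1 × 2401 = 2401
Sum = 4 + 35 + 0 + 686 + 2401
= 3126


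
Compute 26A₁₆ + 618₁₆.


Align and add column by column (LSB to MSB, each column mod 16 with carry):
  026A
+ 0618
  ----
  col 0: A(10) + 8(8) + 0 (carry in) = 18 → 2(2), carry out 1
  col 1: 6(6) + 1(1) + 1 (carry in) = 8 → 8(8), carry out 0
  col 2: 2(2) + 6(6) + 0 (carry in) = 8 → 8(8), carry out 0
  col 3: 0(0) + 0(0) + 0 (carry in) = 0 → 0(0), carry out 0
Reading digits MSB→LSB: 0882
Strip leading zeros: 882
= 0x882


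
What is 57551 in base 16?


Divide by 16 repeatedly:
57551 ÷ 16 = 3596 remainder 15 (F)
3596 ÷ 16 = 224 remainder 12 (C)
224 ÷ 16 = 14 remainder 0 (0)
14 ÷ 16 = 0 remainder 14 (E)
Reading remainders bottom-up:
= 0xE0CF


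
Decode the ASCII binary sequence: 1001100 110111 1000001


Codes (binary): 1001100 110111 1000001
Per-code ASCII lookup:
  1001100 = 76  (range 65-90: uppercase, 76 - 65 = 11) → 'L'
  110111 = 55  (range 48-57: digits, 55 - 48 = 7) → '7'
  1000001 = 65  (range 65-90: uppercase, 65 - 65 = 0) → 'A'
= 'L7A'


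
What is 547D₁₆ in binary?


Each hex digit → 4 binary bits:
  5 = 0101
  4 = 0100
  7 = 0111
  D = 1101
Concatenate: 0101 0100 0111 1101
= 0101010001111101


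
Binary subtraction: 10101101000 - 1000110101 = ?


Align and subtract column by column (LSB to MSB, borrowing when needed):
  10101101000
- 01000110101
  -----------
  col 0: (0 - 0 borrow-in) - 1 → borrow from next column: (0+2) - 1 = 1, borrow out 1
  col 1: (0 - 1 borrow-in) - 0 → borrow from next column: (-1+2) - 0 = 1, borrow out 1
  col 2: (0 - 1 borrow-in) - 1 → borrow from next column: (-1+2) - 1 = 0, borrow out 1
  col 3: (1 - 1 borrow-in) - 0 → 0 - 0 = 0, borrow out 0
  col 4: (0 - 0 borrow-in) - 1 → borrow from next column: (0+2) - 1 = 1, borrow out 1
  col 5: (1 - 1 borrow-in) - 1 → borrow from next column: (0+2) - 1 = 1, borrow out 1
  col 6: (1 - 1 borrow-in) - 0 → 0 - 0 = 0, borrow out 0
  col 7: (0 - 0 borrow-in) - 0 → 0 - 0 = 0, borrow out 0
  col 8: (1 - 0 borrow-in) - 0 → 1 - 0 = 1, borrow out 0
  col 9: (0 - 0 borrow-in) - 1 → borrow from next column: (0+2) - 1 = 1, borrow out 1
  col 10: (1 - 1 borrow-in) - 0 → 0 - 0 = 0, borrow out 0
Reading bits MSB→LSB: 01100110011
Strip leading zeros: 1100110011
= 1100110011


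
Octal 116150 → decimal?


Positional values:
Position 0: 0 × 8^0 = 0
Position 1: 5 × 8^1 = 40
Position 2: 1 × 8^2 = 64
Position 3: 6 × 8^3 = 3072
Position 4: 1 × 8^4 = 4096
Position 5: 1 × 8^5 = 32768
Sum = 0 + 40 + 64 + 3072 + 4096 + 32768
= 40040


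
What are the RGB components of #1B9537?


Hex: #1B9537
R = 1B₁₆ = 27
G = 95₁₆ = 149
B = 37₁₆ = 55
= RGB(27, 149, 55)


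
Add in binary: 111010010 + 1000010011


Align and add column by column (LSB to MSB, carry propagating):
  00111010010
+ 01000010011
  -----------
  col 0: 0 + 1 + 0 (carry in) = 1 → bit 1, carry out 0
  col 1: 1 + 1 + 0 (carry in) = 2 → bit 0, carry out 1
  col 2: 0 + 0 + 1 (carry in) = 1 → bit 1, carry out 0
  col 3: 0 + 0 + 0 (carry in) = 0 → bit 0, carry out 0
  col 4: 1 + 1 + 0 (carry in) = 2 → bit 0, carry out 1
  col 5: 0 + 0 + 1 (carry in) = 1 → bit 1, carry out 0
  col 6: 1 + 0 + 0 (carry in) = 1 → bit 1, carry out 0
  col 7: 1 + 0 + 0 (carry in) = 1 → bit 1, carry out 0
  col 8: 1 + 0 + 0 (carry in) = 1 → bit 1, carry out 0
  col 9: 0 + 1 + 0 (carry in) = 1 → bit 1, carry out 0
  col 10: 0 + 0 + 0 (carry in) = 0 → bit 0, carry out 0
Reading bits MSB→LSB: 01111100101
Strip leading zeros: 1111100101
= 1111100101


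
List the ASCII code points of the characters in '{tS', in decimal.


String: '{tS'  (3 characters)
Per-character ASCII lookup:
  '{': special character: '{' = 123
  't': lowercase starts at 97: 't' = 97 + 19 = 116
  'S': uppercase starts at 65: 'S' = 65 + 18 = 83
= 123 116 83


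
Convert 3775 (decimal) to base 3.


Divide by 3 repeatedly:
3775 ÷ 3 = 1258 remainder 1
1258 ÷ 3 = 419 remainder 1
419 ÷ 3 = 139 remainder 2
139 ÷ 3 = 46 remainder 1
46 ÷ 3 = 15 remainder 1
15 ÷ 3 = 5 remainder 0
5 ÷ 3 = 1 remainder 2
1 ÷ 3 = 0 remainder 1
Reading remainders bottom-up:
= 12011211


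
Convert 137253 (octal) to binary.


Each octal digit → 3 binary bits:
  1 = 001
  3 = 011
  7 = 111
  2 = 010
  5 = 101
  3 = 011
Concatenate: 001 011 111 010 101 011
= 001011111010101011


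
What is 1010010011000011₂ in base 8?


Group into 3-bit groups: 001010010011000011
  001 = 1
  010 = 2
  010 = 2
  011 = 3
  000 = 0
  011 = 3
= 0o122303


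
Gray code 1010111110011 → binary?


Gray code: 1010111110011
MSB stays the same: 1
Each subsequent bit = prev_binary XOR current_gray:
  B[1] = 1 XOR 0 = 1
  B[2] = 1 XOR 1 = 0
  B[3] = 0 XOR 0 = 0
  B[4] = 0 XOR 1 = 1
  B[5] = 1 XOR 1 = 0
  B[6] = 0 XOR 1 = 1
  B[7] = 1 XOR 1 = 0
  B[8] = 0 XOR 1 = 1
  B[9] = 1 XOR 0 = 1
  B[10] = 1 XOR 0 = 1
  B[11] = 1 XOR 1 = 0
  B[12] = 0 XOR 1 = 1
= 1100101011101 (6493 decimal)


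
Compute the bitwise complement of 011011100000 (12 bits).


Original: 011011100000
Invert all bits:
  bit 0: 0 → 1
  bit 1: 1 → 0
  bit 2: 1 → 0
  bit 3: 0 → 1
  bit 4: 1 → 0
  bit 5: 1 → 0
  bit 6: 1 → 0
  bit 7: 0 → 1
  bit 8: 0 → 1
  bit 9: 0 → 1
  bit 10: 0 → 1
  bit 11: 0 → 1
= 100100011111


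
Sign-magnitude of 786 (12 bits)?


Sign bit: 0 (positive)
Magnitude: 786 = 01100010010
= 001100010010


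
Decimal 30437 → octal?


Divide by 8 repeatedly:
30437 ÷ 8 = 3804 remainder 5
3804 ÷ 8 = 475 remainder 4
475 ÷ 8 = 59 remainder 3
59 ÷ 8 = 7 remainder 3
7 ÷ 8 = 0 remainder 7
Reading remainders bottom-up:
= 0o73345


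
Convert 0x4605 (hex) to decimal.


Positional values:
Position 0: 5 × 16^0 = 5 × 1 = 5
Position 1: 0 × 16^1 = 0 × 16 = 0
Position 2: 6 × 16^2 = 6 × 256 = 1536
Position 3: 4 × 16^3 = 4 × 4096 = 16384
Sum = 5 + 0 + 1536 + 16384
= 17925


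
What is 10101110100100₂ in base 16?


Group into 4-bit nibbles: 0010101110100100
  0010 = 2
  1011 = B
  1010 = A
  0100 = 4
= 0x2BA4


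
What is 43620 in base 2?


Divide by 2 repeatedly:
43620 ÷ 2 = 21810 remainder 0
21810 ÷ 2 = 10905 remainder 0
10905 ÷ 2 = 5452 remainder 1
5452 ÷ 2 = 2726 remainder 0
2726 ÷ 2 = 1363 remainder 0
1363 ÷ 2 = 681 remainder 1
681 ÷ 2 = 340 remainder 1
340 ÷ 2 = 170 remainder 0
170 ÷ 2 = 85 remainder 0
85 ÷ 2 = 42 remainder 1
42 ÷ 2 = 21 remainder 0
21 ÷ 2 = 10 remainder 1
10 ÷ 2 = 5 remainder 0
5 ÷ 2 = 2 remainder 1
2 ÷ 2 = 1 remainder 0
1 ÷ 2 = 0 remainder 1
Reading remainders bottom-up:
= 1010101001100100


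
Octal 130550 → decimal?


Positional values:
Position 0: 0 × 8^0 = 0
Position 1: 5 × 8^1 = 40
Position 2: 5 × 8^2 = 320
Position 3: 0 × 8^3 = 0
Position 4: 3 × 8^4 = 12288
Position 5: 1 × 8^5 = 32768
Sum = 0 + 40 + 320 + 0 + 12288 + 32768
= 45416


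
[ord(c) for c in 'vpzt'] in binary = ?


String: 'vpzt'  (4 characters)
Per-character ASCII lookup:
  'v': lowercase starts at 97: 'v' = 97 + 21 = 118 → 1110110
  'p': lowercase starts at 97: 'p' = 97 + 15 = 112 → 1110000
  'z': lowercase starts at 97: 'z' = 97 + 25 = 122 → 1111010
  't': lowercase starts at 97: 't' = 97 + 19 = 116 → 1110100
= 1110110 1110000 1111010 1110100


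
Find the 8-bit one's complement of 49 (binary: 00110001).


Original: 00110001
Invert all bits:
  bit 0: 0 → 1
  bit 1: 0 → 1
  bit 2: 1 → 0
  bit 3: 1 → 0
  bit 4: 0 → 1
  bit 5: 0 → 1
  bit 6: 0 → 1
  bit 7: 1 → 0
= 11001110


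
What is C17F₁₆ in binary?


Each hex digit → 4 binary bits:
  C = 1100
  1 = 0001
  7 = 0111
  F = 1111
Concatenate: 1100 0001 0111 1111
= 1100000101111111


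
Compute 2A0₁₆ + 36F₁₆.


Align and add column by column (LSB to MSB, each column mod 16 with carry):
  02A0
+ 036F
  ----
  col 0: 0(0) + F(15) + 0 (carry in) = 15 → F(15), carry out 0
  col 1: A(10) + 6(6) + 0 (carry in) = 16 → 0(0), carry out 1
  col 2: 2(2) + 3(3) + 1 (carry in) = 6 → 6(6), carry out 0
  col 3: 0(0) + 0(0) + 0 (carry in) = 0 → 0(0), carry out 0
Reading digits MSB→LSB: 060F
Strip leading zeros: 60F
= 0x60F


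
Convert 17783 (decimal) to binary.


Divide by 2 repeatedly:
17783 ÷ 2 = 8891 remainder 1
8891 ÷ 2 = 4445 remainder 1
4445 ÷ 2 = 2222 remainder 1
2222 ÷ 2 = 1111 remainder 0
1111 ÷ 2 = 555 remainder 1
555 ÷ 2 = 277 remainder 1
277 ÷ 2 = 138 remainder 1
138 ÷ 2 = 69 remainder 0
69 ÷ 2 = 34 remainder 1
34 ÷ 2 = 17 remainder 0
17 ÷ 2 = 8 remainder 1
8 ÷ 2 = 4 remainder 0
4 ÷ 2 = 2 remainder 0
2 ÷ 2 = 1 remainder 0
1 ÷ 2 = 0 remainder 1
Reading remainders bottom-up:
= 100010101110111


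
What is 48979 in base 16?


Divide by 16 repeatedly:
48979 ÷ 16 = 3061 remainder 3 (3)
3061 ÷ 16 = 191 remainder 5 (5)
191 ÷ 16 = 11 remainder 15 (F)
11 ÷ 16 = 0 remainder 11 (B)
Reading remainders bottom-up:
= 0xBF53


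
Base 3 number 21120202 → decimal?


Positional values (base 3):
  2 × 3^0 = 2 × 1 = 2
  0 × 3^1 = 0 × 3 = 0
  2 × 3^2 = 2 × 9 = 18
  0 × 3^3 = 0 × 27 = 0
  2 × 3^4 = 2 × 81 = 162
  1 × 3^5 = 1 × 243 = 243
  1 × 3^6 = 1 × 729 = 729
  2 × 3^7 = 2 × 2187 = 4374
Sum = 2 + 0 + 18 + 0 + 162 + 243 + 729 + 4374
= 5528


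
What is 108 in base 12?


Divide by 12 repeatedly:
108 ÷ 12 = 9 remainder 0
9 ÷ 12 = 0 remainder 9
Reading remainders bottom-up:
= 90


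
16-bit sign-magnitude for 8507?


Sign bit: 0 (positive)
Magnitude: 8507 = 010000100111011
= 0010000100111011


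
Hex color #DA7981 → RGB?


Hex: #DA7981
R = DA₁₆ = 218
G = 79₁₆ = 121
B = 81₁₆ = 129
= RGB(218, 121, 129)


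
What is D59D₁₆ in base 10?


Positional values:
Position 0: D × 16^0 = 13 × 1 = 13
Position 1: 9 × 16^1 = 9 × 16 = 144
Position 2: 5 × 16^2 = 5 × 256 = 1280
Position 3: D × 16^3 = 13 × 4096 = 53248
Sum = 13 + 144 + 1280 + 53248
= 54685


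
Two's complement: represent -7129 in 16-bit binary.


Original: 0001101111011001
Step 1 - Invert all bits: 1110010000100110
Step 2 - Add 1: 1110010000100110 + 1
= 1110010000100111 (represents -7129)


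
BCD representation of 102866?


Each digit → 4-bit binary:
  1 → 0001
  0 → 0000
  2 → 0010
  8 → 1000
  6 → 0110
  6 → 0110
= 0001 0000 0010 1000 0110 0110


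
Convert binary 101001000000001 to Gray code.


Binary: 101001000000001
Gray code: G = B XOR (B >> 1)
B >> 1 = 010100100000000
101001000000001 XOR 010100100000000:
  1 XOR 0 = 1
  0 XOR 1 = 1
  1 XOR 0 = 1
  0 XOR 1 = 1
  0 XOR 0 = 0
  1 XOR 0 = 1
  0 XOR 1 = 1
  0 XOR 0 = 0
  0 XOR 0 = 0
  0 XOR 0 = 0
  0 XOR 0 = 0
  0 XOR 0 = 0
  0 XOR 0 = 0
  0 XOR 0 = 0
  1 XOR 0 = 1
= 111101100000001


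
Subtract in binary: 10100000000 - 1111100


Align and subtract column by column (LSB to MSB, borrowing when needed):
  10100000000
- 00001111100
  -----------
  col 0: (0 - 0 borrow-in) - 0 → 0 - 0 = 0, borrow out 0
  col 1: (0 - 0 borrow-in) - 0 → 0 - 0 = 0, borrow out 0
  col 2: (0 - 0 borrow-in) - 1 → borrow from next column: (0+2) - 1 = 1, borrow out 1
  col 3: (0 - 1 borrow-in) - 1 → borrow from next column: (-1+2) - 1 = 0, borrow out 1
  col 4: (0 - 1 borrow-in) - 1 → borrow from next column: (-1+2) - 1 = 0, borrow out 1
  col 5: (0 - 1 borrow-in) - 1 → borrow from next column: (-1+2) - 1 = 0, borrow out 1
  col 6: (0 - 1 borrow-in) - 1 → borrow from next column: (-1+2) - 1 = 0, borrow out 1
  col 7: (0 - 1 borrow-in) - 0 → borrow from next column: (-1+2) - 0 = 1, borrow out 1
  col 8: (1 - 1 borrow-in) - 0 → 0 - 0 = 0, borrow out 0
  col 9: (0 - 0 borrow-in) - 0 → 0 - 0 = 0, borrow out 0
  col 10: (1 - 0 borrow-in) - 0 → 1 - 0 = 1, borrow out 0
Reading bits MSB→LSB: 10010000100
Strip leading zeros: 10010000100
= 10010000100


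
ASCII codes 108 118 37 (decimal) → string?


Codes (decimal): 108 118 37
Per-code ASCII lookup:
  108  (range 97-122: lowercase, 108 - 97 = 11) → 'l'
  118  (range 97-122: lowercase, 118 - 97 = 21) → 'v'
  37  (special character) → '%'
= 'lv%'


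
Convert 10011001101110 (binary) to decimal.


Positional values:
Bit 1: 1 × 2^1 = 2
Bit 2: 1 × 2^2 = 4
Bit 3: 1 × 2^3 = 8
Bit 5: 1 × 2^5 = 32
Bit 6: 1 × 2^6 = 64
Bit 9: 1 × 2^9 = 512
Bit 10: 1 × 2^10 = 1024
Bit 13: 1 × 2^13 = 8192
Sum = 2 + 4 + 8 + 32 + 64 + 512 + 1024 + 8192
= 9838


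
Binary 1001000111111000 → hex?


Group into 4-bit nibbles: 1001000111111000
  1001 = 9
  0001 = 1
  1111 = F
  1000 = 8
= 0x91F8


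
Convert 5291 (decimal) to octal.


Divide by 8 repeatedly:
5291 ÷ 8 = 661 remainder 3
661 ÷ 8 = 82 remainder 5
82 ÷ 8 = 10 remainder 2
10 ÷ 8 = 1 remainder 2
1 ÷ 8 = 0 remainder 1
Reading remainders bottom-up:
= 0o12253


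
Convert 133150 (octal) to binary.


Each octal digit → 3 binary bits:
  1 = 001
  3 = 011
  3 = 011
  1 = 001
  5 = 101
  0 = 000
Concatenate: 001 011 011 001 101 000
= 001011011001101000


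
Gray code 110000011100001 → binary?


Gray code: 110000011100001
MSB stays the same: 1
Each subsequent bit = prev_binary XOR current_gray:
  B[1] = 1 XOR 1 = 0
  B[2] = 0 XOR 0 = 0
  B[3] = 0 XOR 0 = 0
  B[4] = 0 XOR 0 = 0
  B[5] = 0 XOR 0 = 0
  B[6] = 0 XOR 0 = 0
  B[7] = 0 XOR 1 = 1
  B[8] = 1 XOR 1 = 0
  B[9] = 0 XOR 1 = 1
  B[10] = 1 XOR 0 = 1
  B[11] = 1 XOR 0 = 1
  B[12] = 1 XOR 0 = 1
  B[13] = 1 XOR 0 = 1
  B[14] = 1 XOR 1 = 0
= 100000010111110 (16574 decimal)


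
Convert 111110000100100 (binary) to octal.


Group into 3-bit groups: 111110000100100
  111 = 7
  110 = 6
  000 = 0
  100 = 4
  100 = 4
= 0o76044


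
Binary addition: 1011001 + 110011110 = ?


Align and add column by column (LSB to MSB, carry propagating):
  0001011001
+ 0110011110
  ----------
  col 0: 1 + 0 + 0 (carry in) = 1 → bit 1, carry out 0
  col 1: 0 + 1 + 0 (carry in) = 1 → bit 1, carry out 0
  col 2: 0 + 1 + 0 (carry in) = 1 → bit 1, carry out 0
  col 3: 1 + 1 + 0 (carry in) = 2 → bit 0, carry out 1
  col 4: 1 + 1 + 1 (carry in) = 3 → bit 1, carry out 1
  col 5: 0 + 0 + 1 (carry in) = 1 → bit 1, carry out 0
  col 6: 1 + 0 + 0 (carry in) = 1 → bit 1, carry out 0
  col 7: 0 + 1 + 0 (carry in) = 1 → bit 1, carry out 0
  col 8: 0 + 1 + 0 (carry in) = 1 → bit 1, carry out 0
  col 9: 0 + 0 + 0 (carry in) = 0 → bit 0, carry out 0
Reading bits MSB→LSB: 0111110111
Strip leading zeros: 111110111
= 111110111


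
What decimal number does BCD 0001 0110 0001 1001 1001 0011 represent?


Each 4-bit group → digit:
  0001 → 1
  0110 → 6
  0001 → 1
  1001 → 9
  1001 → 9
  0011 → 3
= 161993


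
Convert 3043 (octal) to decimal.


Positional values:
Position 0: 3 × 8^0 = 3
Position 1: 4 × 8^1 = 32
Position 2: 0 × 8^2 = 0
Position 3: 3 × 8^3 = 1536
Sum = 3 + 32 + 0 + 1536
= 1571


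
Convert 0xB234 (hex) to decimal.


Positional values:
Position 0: 4 × 16^0 = 4 × 1 = 4
Position 1: 3 × 16^1 = 3 × 16 = 48
Position 2: 2 × 16^2 = 2 × 256 = 512
Position 3: B × 16^3 = 11 × 4096 = 45056
Sum = 4 + 48 + 512 + 45056
= 45620


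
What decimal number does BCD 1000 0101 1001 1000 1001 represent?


Each 4-bit group → digit:
  1000 → 8
  0101 → 5
  1001 → 9
  1000 → 8
  1001 → 9
= 85989


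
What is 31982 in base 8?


Divide by 8 repeatedly:
31982 ÷ 8 = 3997 remainder 6
3997 ÷ 8 = 499 remainder 5
499 ÷ 8 = 62 remainder 3
62 ÷ 8 = 7 remainder 6
7 ÷ 8 = 0 remainder 7
Reading remainders bottom-up:
= 0o76356


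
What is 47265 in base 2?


Divide by 2 repeatedly:
47265 ÷ 2 = 23632 remainder 1
23632 ÷ 2 = 11816 remainder 0
11816 ÷ 2 = 5908 remainder 0
5908 ÷ 2 = 2954 remainder 0
2954 ÷ 2 = 1477 remainder 0
1477 ÷ 2 = 738 remainder 1
738 ÷ 2 = 369 remainder 0
369 ÷ 2 = 184 remainder 1
184 ÷ 2 = 92 remainder 0
92 ÷ 2 = 46 remainder 0
46 ÷ 2 = 23 remainder 0
23 ÷ 2 = 11 remainder 1
11 ÷ 2 = 5 remainder 1
5 ÷ 2 = 2 remainder 1
2 ÷ 2 = 1 remainder 0
1 ÷ 2 = 0 remainder 1
Reading remainders bottom-up:
= 1011100010100001


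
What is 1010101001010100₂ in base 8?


Group into 3-bit groups: 001010101001010100
  001 = 1
  010 = 2
  101 = 5
  001 = 1
  010 = 2
  100 = 4
= 0o125124


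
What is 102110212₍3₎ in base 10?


Positional values (base 3):
  2 × 3^0 = 2 × 1 = 2
  1 × 3^1 = 1 × 3 = 3
  2 × 3^2 = 2 × 9 = 18
  0 × 3^3 = 0 × 27 = 0
  1 × 3^4 = 1 × 81 = 81
  1 × 3^5 = 1 × 243 = 243
  2 × 3^6 = 2 × 729 = 1458
  0 × 3^7 = 0 × 2187 = 0
  1 × 3^8 = 1 × 6561 = 6561
Sum = 2 + 3 + 18 + 0 + 81 + 243 + 1458 + 0 + 6561
= 8366


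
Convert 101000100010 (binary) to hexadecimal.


Group into 4-bit nibbles: 101000100010
  1010 = A
  0010 = 2
  0010 = 2
= 0xA22


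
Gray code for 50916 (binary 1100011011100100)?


Binary: 1100011011100100
Gray code: G = B XOR (B >> 1)
B >> 1 = 0110001101110010
1100011011100100 XOR 0110001101110010:
  1 XOR 0 = 1
  1 XOR 1 = 0
  0 XOR 1 = 1
  0 XOR 0 = 0
  0 XOR 0 = 0
  1 XOR 0 = 1
  1 XOR 1 = 0
  0 XOR 1 = 1
  1 XOR 0 = 1
  1 XOR 1 = 0
  1 XOR 1 = 0
  0 XOR 1 = 1
  0 XOR 0 = 0
  1 XOR 0 = 1
  0 XOR 1 = 1
  0 XOR 0 = 0
= 1010010110010110


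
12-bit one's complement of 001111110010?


Original: 001111110010
Invert all bits:
  bit 0: 0 → 1
  bit 1: 0 → 1
  bit 2: 1 → 0
  bit 3: 1 → 0
  bit 4: 1 → 0
  bit 5: 1 → 0
  bit 6: 1 → 0
  bit 7: 1 → 0
  bit 8: 0 → 1
  bit 9: 0 → 1
  bit 10: 1 → 0
  bit 11: 0 → 1
= 110000001101


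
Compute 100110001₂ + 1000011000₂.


Align and add column by column (LSB to MSB, carry propagating):
  00100110001
+ 01000011000
  -----------
  col 0: 1 + 0 + 0 (carry in) = 1 → bit 1, carry out 0
  col 1: 0 + 0 + 0 (carry in) = 0 → bit 0, carry out 0
  col 2: 0 + 0 + 0 (carry in) = 0 → bit 0, carry out 0
  col 3: 0 + 1 + 0 (carry in) = 1 → bit 1, carry out 0
  col 4: 1 + 1 + 0 (carry in) = 2 → bit 0, carry out 1
  col 5: 1 + 0 + 1 (carry in) = 2 → bit 0, carry out 1
  col 6: 0 + 0 + 1 (carry in) = 1 → bit 1, carry out 0
  col 7: 0 + 0 + 0 (carry in) = 0 → bit 0, carry out 0
  col 8: 1 + 0 + 0 (carry in) = 1 → bit 1, carry out 0
  col 9: 0 + 1 + 0 (carry in) = 1 → bit 1, carry out 0
  col 10: 0 + 0 + 0 (carry in) = 0 → bit 0, carry out 0
Reading bits MSB→LSB: 01101001001
Strip leading zeros: 1101001001
= 1101001001


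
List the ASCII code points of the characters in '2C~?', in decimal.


String: '2C~?'  (4 characters)
Per-character ASCII lookup:
  '2': digits start at 48: '2' = 48 + 2 = 50
  'C': uppercase starts at 65: 'C' = 65 + 2 = 67
  '~': special character: '~' = 126
  '?': special character: '?' = 63
= 50 67 126 63


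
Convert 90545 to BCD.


Each digit → 4-bit binary:
  9 → 1001
  0 → 0000
  5 → 0101
  4 → 0100
  5 → 0101
= 1001 0000 0101 0100 0101


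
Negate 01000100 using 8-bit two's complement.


Original: 01000100
Step 1 - Invert all bits: 10111011
Step 2 - Add 1: 10111011 + 1
= 10111100 (represents -68)


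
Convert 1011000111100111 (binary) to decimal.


Positional values:
Bit 0: 1 × 2^0 = 1
Bit 1: 1 × 2^1 = 2
Bit 2: 1 × 2^2 = 4
Bit 5: 1 × 2^5 = 32
Bit 6: 1 × 2^6 = 64
Bit 7: 1 × 2^7 = 128
Bit 8: 1 × 2^8 = 256
Bit 12: 1 × 2^12 = 4096
Bit 13: 1 × 2^13 = 8192
Bit 15: 1 × 2^15 = 32768
Sum = 1 + 2 + 4 + 32 + 64 + 128 + 256 + 4096 + 8192 + 32768
= 45543


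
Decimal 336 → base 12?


Divide by 12 repeatedly:
336 ÷ 12 = 28 remainder 0
28 ÷ 12 = 2 remainder 4
2 ÷ 12 = 0 remainder 2
Reading remainders bottom-up:
= 240


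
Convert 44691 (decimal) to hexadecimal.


Divide by 16 repeatedly:
44691 ÷ 16 = 2793 remainder 3 (3)
2793 ÷ 16 = 174 remainder 9 (9)
174 ÷ 16 = 10 remainder 14 (E)
10 ÷ 16 = 0 remainder 10 (A)
Reading remainders bottom-up:
= 0xAE93


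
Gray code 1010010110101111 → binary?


Gray code: 1010010110101111
MSB stays the same: 1
Each subsequent bit = prev_binary XOR current_gray:
  B[1] = 1 XOR 0 = 1
  B[2] = 1 XOR 1 = 0
  B[3] = 0 XOR 0 = 0
  B[4] = 0 XOR 0 = 0
  B[5] = 0 XOR 1 = 1
  B[6] = 1 XOR 0 = 1
  B[7] = 1 XOR 1 = 0
  B[8] = 0 XOR 1 = 1
  B[9] = 1 XOR 0 = 1
  B[10] = 1 XOR 1 = 0
  B[11] = 0 XOR 0 = 0
  B[12] = 0 XOR 1 = 1
  B[13] = 1 XOR 1 = 0
  B[14] = 0 XOR 1 = 1
  B[15] = 1 XOR 1 = 0
= 1100011011001010 (50890 decimal)


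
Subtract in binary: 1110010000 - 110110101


Align and subtract column by column (LSB to MSB, borrowing when needed):
  1110010000
- 0110110101
  ----------
  col 0: (0 - 0 borrow-in) - 1 → borrow from next column: (0+2) - 1 = 1, borrow out 1
  col 1: (0 - 1 borrow-in) - 0 → borrow from next column: (-1+2) - 0 = 1, borrow out 1
  col 2: (0 - 1 borrow-in) - 1 → borrow from next column: (-1+2) - 1 = 0, borrow out 1
  col 3: (0 - 1 borrow-in) - 0 → borrow from next column: (-1+2) - 0 = 1, borrow out 1
  col 4: (1 - 1 borrow-in) - 1 → borrow from next column: (0+2) - 1 = 1, borrow out 1
  col 5: (0 - 1 borrow-in) - 1 → borrow from next column: (-1+2) - 1 = 0, borrow out 1
  col 6: (0 - 1 borrow-in) - 0 → borrow from next column: (-1+2) - 0 = 1, borrow out 1
  col 7: (1 - 1 borrow-in) - 1 → borrow from next column: (0+2) - 1 = 1, borrow out 1
  col 8: (1 - 1 borrow-in) - 1 → borrow from next column: (0+2) - 1 = 1, borrow out 1
  col 9: (1 - 1 borrow-in) - 0 → 0 - 0 = 0, borrow out 0
Reading bits MSB→LSB: 0111011011
Strip leading zeros: 111011011
= 111011011


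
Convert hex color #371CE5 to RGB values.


Hex: #371CE5
R = 37₁₆ = 55
G = 1C₁₆ = 28
B = E5₁₆ = 229
= RGB(55, 28, 229)


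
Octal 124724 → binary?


Each octal digit → 3 binary bits:
  1 = 001
  2 = 010
  4 = 100
  7 = 111
  2 = 010
  4 = 100
Concatenate: 001 010 100 111 010 100
= 001010100111010100


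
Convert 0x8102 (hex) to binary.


Each hex digit → 4 binary bits:
  8 = 1000
  1 = 0001
  0 = 0000
  2 = 0010
Concatenate: 1000 0001 0000 0010
= 1000000100000010


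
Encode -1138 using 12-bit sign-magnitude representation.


Sign bit: 1 (negative)
Magnitude: 1138 = 10001110010
= 110001110010


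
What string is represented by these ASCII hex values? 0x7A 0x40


Codes (hex): 0x7A 0x40
Per-code ASCII lookup:
  0x7A = 122  (range 97-122: lowercase, 122 - 97 = 25) → 'z'
  0x40 = 64  (special character) → '@'
= 'z@'


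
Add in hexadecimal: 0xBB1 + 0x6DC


Align and add column by column (LSB to MSB, each column mod 16 with carry):
  0BB1
+ 06DC
  ----
  col 0: 1(1) + C(12) + 0 (carry in) = 13 → D(13), carry out 0
  col 1: B(11) + D(13) + 0 (carry in) = 24 → 8(8), carry out 1
  col 2: B(11) + 6(6) + 1 (carry in) = 18 → 2(2), carry out 1
  col 3: 0(0) + 0(0) + 1 (carry in) = 1 → 1(1), carry out 0
Reading digits MSB→LSB: 128D
Strip leading zeros: 128D
= 0x128D


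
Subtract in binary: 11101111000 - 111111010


Align and subtract column by column (LSB to MSB, borrowing when needed):
  11101111000
- 00111111010
  -----------
  col 0: (0 - 0 borrow-in) - 0 → 0 - 0 = 0, borrow out 0
  col 1: (0 - 0 borrow-in) - 1 → borrow from next column: (0+2) - 1 = 1, borrow out 1
  col 2: (0 - 1 borrow-in) - 0 → borrow from next column: (-1+2) - 0 = 1, borrow out 1
  col 3: (1 - 1 borrow-in) - 1 → borrow from next column: (0+2) - 1 = 1, borrow out 1
  col 4: (1 - 1 borrow-in) - 1 → borrow from next column: (0+2) - 1 = 1, borrow out 1
  col 5: (1 - 1 borrow-in) - 1 → borrow from next column: (0+2) - 1 = 1, borrow out 1
  col 6: (1 - 1 borrow-in) - 1 → borrow from next column: (0+2) - 1 = 1, borrow out 1
  col 7: (0 - 1 borrow-in) - 1 → borrow from next column: (-1+2) - 1 = 0, borrow out 1
  col 8: (1 - 1 borrow-in) - 1 → borrow from next column: (0+2) - 1 = 1, borrow out 1
  col 9: (1 - 1 borrow-in) - 0 → 0 - 0 = 0, borrow out 0
  col 10: (1 - 0 borrow-in) - 0 → 1 - 0 = 1, borrow out 0
Reading bits MSB→LSB: 10101111110
Strip leading zeros: 10101111110
= 10101111110


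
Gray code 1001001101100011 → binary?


Gray code: 1001001101100011
MSB stays the same: 1
Each subsequent bit = prev_binary XOR current_gray:
  B[1] = 1 XOR 0 = 1
  B[2] = 1 XOR 0 = 1
  B[3] = 1 XOR 1 = 0
  B[4] = 0 XOR 0 = 0
  B[5] = 0 XOR 0 = 0
  B[6] = 0 XOR 1 = 1
  B[7] = 1 XOR 1 = 0
  B[8] = 0 XOR 0 = 0
  B[9] = 0 XOR 1 = 1
  B[10] = 1 XOR 1 = 0
  B[11] = 0 XOR 0 = 0
  B[12] = 0 XOR 0 = 0
  B[13] = 0 XOR 0 = 0
  B[14] = 0 XOR 1 = 1
  B[15] = 1 XOR 1 = 0
= 1110001001000010 (57922 decimal)


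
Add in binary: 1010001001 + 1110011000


Align and add column by column (LSB to MSB, carry propagating):
  01010001001
+ 01110011000
  -----------
  col 0: 1 + 0 + 0 (carry in) = 1 → bit 1, carry out 0
  col 1: 0 + 0 + 0 (carry in) = 0 → bit 0, carry out 0
  col 2: 0 + 0 + 0 (carry in) = 0 → bit 0, carry out 0
  col 3: 1 + 1 + 0 (carry in) = 2 → bit 0, carry out 1
  col 4: 0 + 1 + 1 (carry in) = 2 → bit 0, carry out 1
  col 5: 0 + 0 + 1 (carry in) = 1 → bit 1, carry out 0
  col 6: 0 + 0 + 0 (carry in) = 0 → bit 0, carry out 0
  col 7: 1 + 1 + 0 (carry in) = 2 → bit 0, carry out 1
  col 8: 0 + 1 + 1 (carry in) = 2 → bit 0, carry out 1
  col 9: 1 + 1 + 1 (carry in) = 3 → bit 1, carry out 1
  col 10: 0 + 0 + 1 (carry in) = 1 → bit 1, carry out 0
Reading bits MSB→LSB: 11000100001
Strip leading zeros: 11000100001
= 11000100001


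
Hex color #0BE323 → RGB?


Hex: #0BE323
R = 0B₁₆ = 11
G = E3₁₆ = 227
B = 23₁₆ = 35
= RGB(11, 227, 35)


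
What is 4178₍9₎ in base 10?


Positional values (base 9):
  8 × 9^0 = 8 × 1 = 8
  7 × 9^1 = 7 × 9 = 63
  1 × 9^2 = 1 × 81 = 81
  4 × 9^3 = 4 × 729 = 2916
Sum = 8 + 63 + 81 + 2916
= 3068


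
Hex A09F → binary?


Each hex digit → 4 binary bits:
  A = 1010
  0 = 0000
  9 = 1001
  F = 1111
Concatenate: 1010 0000 1001 1111
= 1010000010011111


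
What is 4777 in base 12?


Divide by 12 repeatedly:
4777 ÷ 12 = 398 remainder 1
398 ÷ 12 = 33 remainder 2
33 ÷ 12 = 2 remainder 9
2 ÷ 12 = 0 remainder 2
Reading remainders bottom-up:
= 2921


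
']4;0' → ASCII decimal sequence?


String: ']4;0'  (4 characters)
Per-character ASCII lookup:
  ']': special character: ']' = 93
  '4': digits start at 48: '4' = 48 + 4 = 52
  ';': special character: ';' = 59
  '0': digits start at 48: '0' = 48 + 0 = 48
= 93 52 59 48


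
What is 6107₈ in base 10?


Positional values:
Position 0: 7 × 8^0 = 7
Position 1: 0 × 8^1 = 0
Position 2: 1 × 8^2 = 64
Position 3: 6 × 8^3 = 3072
Sum = 7 + 0 + 64 + 3072
= 3143


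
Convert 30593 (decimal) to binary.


Divide by 2 repeatedly:
30593 ÷ 2 = 15296 remainder 1
15296 ÷ 2 = 7648 remainder 0
7648 ÷ 2 = 3824 remainder 0
3824 ÷ 2 = 1912 remainder 0
1912 ÷ 2 = 956 remainder 0
956 ÷ 2 = 478 remainder 0
478 ÷ 2 = 239 remainder 0
239 ÷ 2 = 119 remainder 1
119 ÷ 2 = 59 remainder 1
59 ÷ 2 = 29 remainder 1
29 ÷ 2 = 14 remainder 1
14 ÷ 2 = 7 remainder 0
7 ÷ 2 = 3 remainder 1
3 ÷ 2 = 1 remainder 1
1 ÷ 2 = 0 remainder 1
Reading remainders bottom-up:
= 111011110000001


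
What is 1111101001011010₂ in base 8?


Group into 3-bit groups: 001111101001011010
  001 = 1
  111 = 7
  101 = 5
  001 = 1
  011 = 3
  010 = 2
= 0o175132


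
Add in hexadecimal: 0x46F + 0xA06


Align and add column by column (LSB to MSB, each column mod 16 with carry):
  046F
+ 0A06
  ----
  col 0: F(15) + 6(6) + 0 (carry in) = 21 → 5(5), carry out 1
  col 1: 6(6) + 0(0) + 1 (carry in) = 7 → 7(7), carry out 0
  col 2: 4(4) + A(10) + 0 (carry in) = 14 → E(14), carry out 0
  col 3: 0(0) + 0(0) + 0 (carry in) = 0 → 0(0), carry out 0
Reading digits MSB→LSB: 0E75
Strip leading zeros: E75
= 0xE75


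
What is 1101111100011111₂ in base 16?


Group into 4-bit nibbles: 1101111100011111
  1101 = D
  1111 = F
  0001 = 1
  1111 = F
= 0xDF1F


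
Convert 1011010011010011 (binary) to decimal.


Positional values:
Bit 0: 1 × 2^0 = 1
Bit 1: 1 × 2^1 = 2
Bit 4: 1 × 2^4 = 16
Bit 6: 1 × 2^6 = 64
Bit 7: 1 × 2^7 = 128
Bit 10: 1 × 2^10 = 1024
Bit 12: 1 × 2^12 = 4096
Bit 13: 1 × 2^13 = 8192
Bit 15: 1 × 2^15 = 32768
Sum = 1 + 2 + 16 + 64 + 128 + 1024 + 4096 + 8192 + 32768
= 46291


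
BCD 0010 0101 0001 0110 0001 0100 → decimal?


Each 4-bit group → digit:
  0010 → 2
  0101 → 5
  0001 → 1
  0110 → 6
  0001 → 1
  0100 → 4
= 251614


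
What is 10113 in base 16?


Divide by 16 repeatedly:
10113 ÷ 16 = 632 remainder 1 (1)
632 ÷ 16 = 39 remainder 8 (8)
39 ÷ 16 = 2 remainder 7 (7)
2 ÷ 16 = 0 remainder 2 (2)
Reading remainders bottom-up:
= 0x2781


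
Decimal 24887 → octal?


Divide by 8 repeatedly:
24887 ÷ 8 = 3110 remainder 7
3110 ÷ 8 = 388 remainder 6
388 ÷ 8 = 48 remainder 4
48 ÷ 8 = 6 remainder 0
6 ÷ 8 = 0 remainder 6
Reading remainders bottom-up:
= 0o60467


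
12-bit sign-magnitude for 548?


Sign bit: 0 (positive)
Magnitude: 548 = 01000100100
= 001000100100


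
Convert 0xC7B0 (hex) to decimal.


Positional values:
Position 0: 0 × 16^0 = 0 × 1 = 0
Position 1: B × 16^1 = 11 × 16 = 176
Position 2: 7 × 16^2 = 7 × 256 = 1792
Position 3: C × 16^3 = 12 × 4096 = 49152
Sum = 0 + 176 + 1792 + 49152
= 51120


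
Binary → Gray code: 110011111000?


Binary: 110011111000
Gray code: G = B XOR (B >> 1)
B >> 1 = 011001111100
110011111000 XOR 011001111100:
  1 XOR 0 = 1
  1 XOR 1 = 0
  0 XOR 1 = 1
  0 XOR 0 = 0
  1 XOR 0 = 1
  1 XOR 1 = 0
  1 XOR 1 = 0
  1 XOR 1 = 0
  1 XOR 1 = 0
  0 XOR 1 = 1
  0 XOR 0 = 0
  0 XOR 0 = 0
= 101010000100


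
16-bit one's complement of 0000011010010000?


Original: 0000011010010000
Invert all bits:
  bit 0: 0 → 1
  bit 1: 0 → 1
  bit 2: 0 → 1
  bit 3: 0 → 1
  bit 4: 0 → 1
  bit 5: 1 → 0
  bit 6: 1 → 0
  bit 7: 0 → 1
  bit 8: 1 → 0
  bit 9: 0 → 1
  bit 10: 0 → 1
  bit 11: 1 → 0
  bit 12: 0 → 1
  bit 13: 0 → 1
  bit 14: 0 → 1
  bit 15: 0 → 1
= 1111100101101111


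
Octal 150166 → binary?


Each octal digit → 3 binary bits:
  1 = 001
  5 = 101
  0 = 000
  1 = 001
  6 = 110
  6 = 110
Concatenate: 001 101 000 001 110 110
= 001101000001110110


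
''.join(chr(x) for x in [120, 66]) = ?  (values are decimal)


Codes (decimal): 120 66
Per-code ASCII lookup:
  120  (range 97-122: lowercase, 120 - 97 = 23) → 'x'
  66  (range 65-90: uppercase, 66 - 65 = 1) → 'B'
= 'xB'


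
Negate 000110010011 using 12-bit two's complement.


Original: 000110010011
Step 1 - Invert all bits: 111001101100
Step 2 - Add 1: 111001101100 + 1
= 111001101101 (represents -403)


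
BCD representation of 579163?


Each digit → 4-bit binary:
  5 → 0101
  7 → 0111
  9 → 1001
  1 → 0001
  6 → 0110
  3 → 0011
= 0101 0111 1001 0001 0110 0011


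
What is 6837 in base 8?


Divide by 8 repeatedly:
6837 ÷ 8 = 854 remainder 5
854 ÷ 8 = 106 remainder 6
106 ÷ 8 = 13 remainder 2
13 ÷ 8 = 1 remainder 5
1 ÷ 8 = 0 remainder 1
Reading remainders bottom-up:
= 0o15265


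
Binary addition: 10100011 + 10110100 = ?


Align and add column by column (LSB to MSB, carry propagating):
  010100011
+ 010110100
  ---------
  col 0: 1 + 0 + 0 (carry in) = 1 → bit 1, carry out 0
  col 1: 1 + 0 + 0 (carry in) = 1 → bit 1, carry out 0
  col 2: 0 + 1 + 0 (carry in) = 1 → bit 1, carry out 0
  col 3: 0 + 0 + 0 (carry in) = 0 → bit 0, carry out 0
  col 4: 0 + 1 + 0 (carry in) = 1 → bit 1, carry out 0
  col 5: 1 + 1 + 0 (carry in) = 2 → bit 0, carry out 1
  col 6: 0 + 0 + 1 (carry in) = 1 → bit 1, carry out 0
  col 7: 1 + 1 + 0 (carry in) = 2 → bit 0, carry out 1
  col 8: 0 + 0 + 1 (carry in) = 1 → bit 1, carry out 0
Reading bits MSB→LSB: 101010111
Strip leading zeros: 101010111
= 101010111


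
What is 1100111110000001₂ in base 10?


Positional values:
Bit 0: 1 × 2^0 = 1
Bit 7: 1 × 2^7 = 128
Bit 8: 1 × 2^8 = 256
Bit 9: 1 × 2^9 = 512
Bit 10: 1 × 2^10 = 1024
Bit 11: 1 × 2^11 = 2048
Bit 14: 1 × 2^14 = 16384
Bit 15: 1 × 2^15 = 32768
Sum = 1 + 128 + 256 + 512 + 1024 + 2048 + 16384 + 32768
= 53121


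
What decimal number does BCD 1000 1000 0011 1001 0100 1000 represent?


Each 4-bit group → digit:
  1000 → 8
  1000 → 8
  0011 → 3
  1001 → 9
  0100 → 4
  1000 → 8
= 883948


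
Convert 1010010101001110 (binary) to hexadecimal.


Group into 4-bit nibbles: 1010010101001110
  1010 = A
  0101 = 5
  0100 = 4
  1110 = E
= 0xA54E


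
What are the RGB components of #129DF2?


Hex: #129DF2
R = 12₁₆ = 18
G = 9D₁₆ = 157
B = F2₁₆ = 242
= RGB(18, 157, 242)


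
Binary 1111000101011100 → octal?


Group into 3-bit groups: 001111000101011100
  001 = 1
  111 = 7
  000 = 0
  101 = 5
  011 = 3
  100 = 4
= 0o170534


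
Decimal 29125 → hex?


Divide by 16 repeatedly:
29125 ÷ 16 = 1820 remainder 5 (5)
1820 ÷ 16 = 113 remainder 12 (C)
113 ÷ 16 = 7 remainder 1 (1)
7 ÷ 16 = 0 remainder 7 (7)
Reading remainders bottom-up:
= 0x71C5


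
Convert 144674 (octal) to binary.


Each octal digit → 3 binary bits:
  1 = 001
  4 = 100
  4 = 100
  6 = 110
  7 = 111
  4 = 100
Concatenate: 001 100 100 110 111 100
= 001100100110111100


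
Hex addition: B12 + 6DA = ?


Align and add column by column (LSB to MSB, each column mod 16 with carry):
  0B12
+ 06DA
  ----
  col 0: 2(2) + A(10) + 0 (carry in) = 12 → C(12), carry out 0
  col 1: 1(1) + D(13) + 0 (carry in) = 14 → E(14), carry out 0
  col 2: B(11) + 6(6) + 0 (carry in) = 17 → 1(1), carry out 1
  col 3: 0(0) + 0(0) + 1 (carry in) = 1 → 1(1), carry out 0
Reading digits MSB→LSB: 11EC
Strip leading zeros: 11EC
= 0x11EC
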